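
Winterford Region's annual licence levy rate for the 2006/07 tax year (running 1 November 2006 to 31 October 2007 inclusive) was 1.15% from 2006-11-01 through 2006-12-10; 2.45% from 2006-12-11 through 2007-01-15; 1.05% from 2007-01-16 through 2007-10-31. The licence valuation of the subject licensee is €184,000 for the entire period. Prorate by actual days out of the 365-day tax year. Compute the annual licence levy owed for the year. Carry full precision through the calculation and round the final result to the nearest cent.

€2,206.24

2006-11-01 to 2006-12-10: 40 days at 1.15% → €184,000 × 1.15% × 40/365 = €231.8904
2006-12-11 to 2007-01-15: 36 days at 2.45% → €184,000 × 2.45% × 36/365 = €444.6247
2007-01-16 to 2007-10-31: 289 days at 1.05% → €184,000 × 1.05% × 289/365 = €1,529.7205
Total = €2,206.2356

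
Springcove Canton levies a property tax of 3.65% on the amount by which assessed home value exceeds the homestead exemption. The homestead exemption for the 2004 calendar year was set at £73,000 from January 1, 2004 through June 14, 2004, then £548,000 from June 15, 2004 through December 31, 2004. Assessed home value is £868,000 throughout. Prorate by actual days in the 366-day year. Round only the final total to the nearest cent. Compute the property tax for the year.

£19,543.46

January 1 – June 14, 2004: 166 days, exemption £73,000 → (£868,000 − £73,000) × 3.65% × 166/366 = £13,160.9426
June 15 – December 31, 2004: 200 days, exemption £548,000 → (£868,000 − £548,000) × 3.65% × 200/366 = £6,382.5137
Total = £19,543.4563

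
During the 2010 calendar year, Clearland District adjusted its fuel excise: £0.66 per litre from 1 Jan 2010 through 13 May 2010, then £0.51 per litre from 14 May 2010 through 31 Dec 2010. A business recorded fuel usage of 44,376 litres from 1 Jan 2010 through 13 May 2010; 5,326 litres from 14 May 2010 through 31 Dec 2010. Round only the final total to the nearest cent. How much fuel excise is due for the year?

£32,004.42

1 Jan – 13 May 2010: 44,376 litres at £0.66/litre → £29,288.16
14 May – 31 Dec 2010: 5,326 litres at £0.51/litre → £2,716.26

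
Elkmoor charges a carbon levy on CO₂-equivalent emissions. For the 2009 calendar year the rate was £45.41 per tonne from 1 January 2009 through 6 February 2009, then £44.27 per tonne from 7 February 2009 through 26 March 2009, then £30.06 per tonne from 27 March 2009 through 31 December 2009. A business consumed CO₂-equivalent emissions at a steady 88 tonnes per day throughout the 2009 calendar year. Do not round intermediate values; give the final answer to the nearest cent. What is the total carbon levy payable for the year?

£1,075,529.84

1 January – 6 February 2009: 37 days × 88 tonnes/day = 3,256 tonnes at £45.41/tonne → £147,854.96
7 February – 26 March 2009: 48 days × 88 tonnes/day = 4,224 tonnes at £44.27/tonne → £186,996.48
27 March – 31 December 2009: 280 days × 88 tonnes/day = 24,640 tonnes at £30.06/tonne → £740,678.40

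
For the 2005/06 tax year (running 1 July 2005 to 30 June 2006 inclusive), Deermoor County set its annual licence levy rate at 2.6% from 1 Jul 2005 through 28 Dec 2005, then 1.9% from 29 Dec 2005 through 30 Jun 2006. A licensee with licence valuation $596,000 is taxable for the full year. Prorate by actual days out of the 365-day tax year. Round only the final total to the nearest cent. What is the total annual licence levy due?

1 Jul – 28 Dec 2005: 181 days at 2.6% → $596,000 × 2.6% × 181/365 = $7,684.3178
29 Dec 2005 – 30 Jun 2006: 184 days at 1.9% → $596,000 × 1.9% × 184/365 = $5,708.5370
Total = $13,392.8548

$13,392.85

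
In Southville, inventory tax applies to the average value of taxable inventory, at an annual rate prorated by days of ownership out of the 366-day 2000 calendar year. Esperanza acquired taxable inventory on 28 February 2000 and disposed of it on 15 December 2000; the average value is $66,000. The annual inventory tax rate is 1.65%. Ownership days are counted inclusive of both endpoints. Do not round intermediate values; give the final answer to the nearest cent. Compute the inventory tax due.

$868.82

Days held (28 February – 15 December 2000): 292 out of 366
Tax = $66,000 × 1.65% × 292/366 = $868.8197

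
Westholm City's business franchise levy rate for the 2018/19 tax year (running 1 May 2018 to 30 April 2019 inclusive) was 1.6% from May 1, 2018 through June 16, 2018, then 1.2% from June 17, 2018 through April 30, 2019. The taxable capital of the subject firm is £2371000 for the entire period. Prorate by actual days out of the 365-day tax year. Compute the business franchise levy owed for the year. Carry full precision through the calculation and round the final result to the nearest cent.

£29673.23

May 1 – June 16, 2018: 47 days at 1.6% → £2371000 × 1.6% × 47/365 = £4884.9096
June 17, 2018 – April 30, 2019: 318 days at 1.2% → £2371000 × 1.2% × 318/365 = £24788.3178
Total = £29673.2274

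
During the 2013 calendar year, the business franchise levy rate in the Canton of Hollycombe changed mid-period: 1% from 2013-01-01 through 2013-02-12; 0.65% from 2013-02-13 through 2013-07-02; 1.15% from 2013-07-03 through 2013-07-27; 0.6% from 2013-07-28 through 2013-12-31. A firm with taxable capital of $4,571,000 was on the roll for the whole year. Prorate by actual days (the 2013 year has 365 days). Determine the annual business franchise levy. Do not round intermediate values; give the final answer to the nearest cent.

$32,178.59

2013-01-01 to 2013-02-12: 43 days at 1% → $4,571,000 × 1% × 43/365 = $5,385.0137
2013-02-13 to 2013-07-02: 140 days at 0.65% → $4,571,000 × 0.65% × 140/365 = $11,396.1918
2013-07-03 to 2013-07-27: 25 days at 1.15% → $4,571,000 × 1.15% × 25/365 = $3,600.4452
2013-07-28 to 2013-12-31: 157 days at 0.6% → $4,571,000 × 0.6% × 157/365 = $11,796.9370
Total = $32,178.5877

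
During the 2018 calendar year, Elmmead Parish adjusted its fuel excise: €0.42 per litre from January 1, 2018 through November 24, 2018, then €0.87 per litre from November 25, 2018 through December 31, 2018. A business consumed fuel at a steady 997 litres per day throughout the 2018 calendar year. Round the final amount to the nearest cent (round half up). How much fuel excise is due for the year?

January 1 – November 24, 2018: 328 days × 997 litres/day = 327,016 litres at €0.42/litre → €137,346.72
November 25 – December 31, 2018: 37 days × 997 litres/day = 36,889 litres at €0.87/litre → €32,093.43

€169,440.15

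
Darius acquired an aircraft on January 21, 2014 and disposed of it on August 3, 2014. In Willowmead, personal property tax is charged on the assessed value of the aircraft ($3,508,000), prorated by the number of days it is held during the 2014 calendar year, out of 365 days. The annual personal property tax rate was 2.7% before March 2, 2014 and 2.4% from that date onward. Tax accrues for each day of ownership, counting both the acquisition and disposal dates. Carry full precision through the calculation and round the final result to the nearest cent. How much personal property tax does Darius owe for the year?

January 21 – March 1, 2014: 40 days at 2.7% → $3,508,000 × 2.7% × 40/365 = $10,379.8356
March 2 – August 3, 2014: 155 days at 2.4% → $3,508,000 × 2.4% × 155/365 = $35,752.7671
Total = $46,132.6027

$46,132.60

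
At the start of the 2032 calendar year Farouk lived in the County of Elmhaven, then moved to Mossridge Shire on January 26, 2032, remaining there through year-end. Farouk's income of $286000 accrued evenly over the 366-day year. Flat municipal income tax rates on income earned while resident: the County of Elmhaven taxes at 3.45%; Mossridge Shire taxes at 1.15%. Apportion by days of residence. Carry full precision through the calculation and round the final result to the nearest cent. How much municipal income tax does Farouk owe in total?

$3738.32

The County of Elmhaven, January 1 – January 25, 2032: 25 days → $286000 × 3.45% × 25/366 = $673.9754
Mossridge Shire, January 26 – December 31, 2032: 341 days → $286000 × 1.15% × 341/366 = $3064.3415
Total = $3738.3169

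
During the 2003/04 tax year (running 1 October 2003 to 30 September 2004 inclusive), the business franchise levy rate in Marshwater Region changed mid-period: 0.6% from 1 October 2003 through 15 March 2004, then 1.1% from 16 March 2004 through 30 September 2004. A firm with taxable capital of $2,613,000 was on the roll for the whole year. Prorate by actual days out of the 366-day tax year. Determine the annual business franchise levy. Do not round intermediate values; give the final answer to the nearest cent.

$22,781.65

1 October 2003 – 15 March 2004: 167 days at 0.6% → $2,613,000 × 0.6% × 167/366 = $7,153.6230
16 March – 30 September 2004: 199 days at 1.1% → $2,613,000 × 1.1% × 199/366 = $15,628.0246
Total = $22,781.6475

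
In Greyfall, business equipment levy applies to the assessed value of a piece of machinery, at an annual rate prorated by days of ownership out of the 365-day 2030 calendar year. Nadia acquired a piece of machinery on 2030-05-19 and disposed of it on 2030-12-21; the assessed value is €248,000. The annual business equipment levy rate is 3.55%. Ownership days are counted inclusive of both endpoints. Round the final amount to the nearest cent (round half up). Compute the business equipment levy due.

Days held (2030-05-19 to 2030-12-21): 217 out of 365
Tax = €248,000 × 3.55% × 217/365 = €5,234.1589

€5,234.16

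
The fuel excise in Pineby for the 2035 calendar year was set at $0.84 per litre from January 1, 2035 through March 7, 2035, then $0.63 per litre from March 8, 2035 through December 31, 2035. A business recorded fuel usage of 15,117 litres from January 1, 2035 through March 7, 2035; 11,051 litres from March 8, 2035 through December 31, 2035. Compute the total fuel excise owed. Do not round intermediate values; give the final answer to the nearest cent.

$19660.41

January 1 – March 7, 2035: 15,117 litres at $0.84/litre → $12698.28
March 8 – December 31, 2035: 11,051 litres at $0.63/litre → $6962.13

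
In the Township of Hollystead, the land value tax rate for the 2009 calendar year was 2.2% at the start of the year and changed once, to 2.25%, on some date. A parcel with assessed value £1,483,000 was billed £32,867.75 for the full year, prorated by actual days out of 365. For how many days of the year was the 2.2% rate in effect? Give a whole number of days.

Let d = days at the first rate; then 365 − d days at the second rate.
£1,483,000 × [2.2%·d + 2.25%·(365−d)] / 365 = £32,867.75
Solving gives d = 246, so the new rate took effect on September 4, 2009.

246 days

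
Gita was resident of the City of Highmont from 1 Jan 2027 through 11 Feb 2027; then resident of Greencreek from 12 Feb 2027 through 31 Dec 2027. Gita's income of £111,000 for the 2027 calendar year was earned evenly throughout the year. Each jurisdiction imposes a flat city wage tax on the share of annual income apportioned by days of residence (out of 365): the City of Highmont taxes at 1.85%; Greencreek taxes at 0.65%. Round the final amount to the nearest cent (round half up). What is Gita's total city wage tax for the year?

£874.77

The City of Highmont, 1 Jan – 11 Feb 2027: 42 days → £111,000 × 1.85% × 42/365 = £236.2932
Greencreek, 12 Feb – 31 Dec 2027: 323 days → £111,000 × 0.65% × 323/365 = £638.4781
Total = £874.7712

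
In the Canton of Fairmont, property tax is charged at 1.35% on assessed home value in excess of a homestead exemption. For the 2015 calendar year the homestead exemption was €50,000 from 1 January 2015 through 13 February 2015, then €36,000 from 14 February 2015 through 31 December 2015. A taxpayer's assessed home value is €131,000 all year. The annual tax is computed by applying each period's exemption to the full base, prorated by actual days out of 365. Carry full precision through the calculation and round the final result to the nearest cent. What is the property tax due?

1 January – 13 February 2015: 44 days, exemption €50,000 → (€131,000 − €50,000) × 1.35% × 44/365 = €131.8192
14 February – 31 December 2015: 321 days, exemption €36,000 → (€131,000 − €36,000) × 1.35% × 321/365 = €1,127.8973
Total = €1,259.7164

€1,259.72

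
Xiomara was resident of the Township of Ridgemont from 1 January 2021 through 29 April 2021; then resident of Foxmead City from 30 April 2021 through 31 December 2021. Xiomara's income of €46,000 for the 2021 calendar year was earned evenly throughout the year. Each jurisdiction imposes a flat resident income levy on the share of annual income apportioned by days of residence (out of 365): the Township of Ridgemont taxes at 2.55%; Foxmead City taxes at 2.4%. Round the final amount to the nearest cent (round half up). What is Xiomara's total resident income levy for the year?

€1,126.50

The Township of Ridgemont, 1 January – 29 April 2021: 119 days → €46,000 × 2.55% × 119/365 = €382.4301
Foxmead City, 30 April – 31 December 2021: 246 days → €46,000 × 2.4% × 246/365 = €744.0658
Total = €1,126.4959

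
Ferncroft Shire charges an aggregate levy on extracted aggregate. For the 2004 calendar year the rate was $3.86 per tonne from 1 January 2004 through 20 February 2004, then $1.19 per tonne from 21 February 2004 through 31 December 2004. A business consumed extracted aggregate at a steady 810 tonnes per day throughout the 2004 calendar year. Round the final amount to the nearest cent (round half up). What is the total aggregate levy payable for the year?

$463,085.10

1 January – 20 February 2004: 51 days × 810 tonnes/day = 41,310 tonnes at $3.86/tonne → $159,456.60
21 February – 31 December 2004: 315 days × 810 tonnes/day = 255,150 tonnes at $1.19/tonne → $303,628.50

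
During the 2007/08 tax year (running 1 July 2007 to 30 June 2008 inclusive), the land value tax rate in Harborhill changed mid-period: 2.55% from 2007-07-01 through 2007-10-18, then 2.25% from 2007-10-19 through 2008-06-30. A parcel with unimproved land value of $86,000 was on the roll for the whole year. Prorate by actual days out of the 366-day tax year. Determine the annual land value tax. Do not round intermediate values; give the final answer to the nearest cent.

2007-07-01 to 2007-10-18: 110 days at 2.55% → $86,000 × 2.55% × 110/366 = $659.0984
2007-10-19 to 2008-06-30: 256 days at 2.25% → $86,000 × 2.25% × 256/366 = $1,353.4426
Total = $2,012.5410

$2,012.54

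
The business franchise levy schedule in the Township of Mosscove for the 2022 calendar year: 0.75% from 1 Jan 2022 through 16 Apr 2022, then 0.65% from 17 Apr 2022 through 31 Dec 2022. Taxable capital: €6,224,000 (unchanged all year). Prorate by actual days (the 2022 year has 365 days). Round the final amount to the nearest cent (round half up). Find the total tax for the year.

€42,263.52

1 Jan – 16 Apr 2022: 106 days at 0.75% → €6,224,000 × 0.75% × 106/365 = €13,556.3836
17 Apr – 31 Dec 2022: 259 days at 0.65% → €6,224,000 × 0.65% × 259/365 = €28,707.1342
Total = €42,263.5178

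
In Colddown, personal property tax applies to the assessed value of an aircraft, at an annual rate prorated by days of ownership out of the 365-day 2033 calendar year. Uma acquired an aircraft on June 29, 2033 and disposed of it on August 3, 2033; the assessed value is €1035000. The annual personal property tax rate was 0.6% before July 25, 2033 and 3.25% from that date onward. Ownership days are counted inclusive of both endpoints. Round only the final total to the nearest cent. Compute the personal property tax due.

€1363.93

June 29 – July 24, 2033: 26 days at 0.6% → €1035000 × 0.6% × 26/365 = €442.3562
July 25 – August 3, 2033: 10 days at 3.25% → €1035000 × 3.25% × 10/365 = €921.5753
Total = €1363.9315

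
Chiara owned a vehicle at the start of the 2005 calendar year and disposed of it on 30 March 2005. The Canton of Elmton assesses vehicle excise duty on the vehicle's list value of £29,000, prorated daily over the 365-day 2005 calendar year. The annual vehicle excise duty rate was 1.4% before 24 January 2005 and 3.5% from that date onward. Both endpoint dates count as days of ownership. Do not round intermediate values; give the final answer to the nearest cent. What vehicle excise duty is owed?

£209.12

1 January – 23 January 2005: 23 days at 1.4% → £29,000 × 1.4% × 23/365 = £25.5836
24 January – 30 March 2005: 66 days at 3.5% → £29,000 × 3.5% × 66/365 = £183.5342
Total = £209.1178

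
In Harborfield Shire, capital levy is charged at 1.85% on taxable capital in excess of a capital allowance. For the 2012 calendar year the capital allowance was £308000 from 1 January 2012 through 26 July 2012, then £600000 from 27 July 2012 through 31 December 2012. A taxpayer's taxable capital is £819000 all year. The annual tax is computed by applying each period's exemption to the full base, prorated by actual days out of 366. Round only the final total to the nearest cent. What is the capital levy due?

£7121.49

1 January – 26 July 2012: 208 days, exemption £308000 → (£819000 − £308000) × 1.85% × 208/366 = £5372.4809
27 July – 31 December 2012: 158 days, exemption £600000 → (£819000 − £600000) × 1.85% × 158/366 = £1749.0082
Total = £7121.4891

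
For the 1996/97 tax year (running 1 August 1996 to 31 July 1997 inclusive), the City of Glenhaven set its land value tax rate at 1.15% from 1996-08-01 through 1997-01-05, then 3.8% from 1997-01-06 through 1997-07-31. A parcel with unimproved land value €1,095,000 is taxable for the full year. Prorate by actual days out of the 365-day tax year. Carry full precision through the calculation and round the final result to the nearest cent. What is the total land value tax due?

€29,049.00

1996-08-01 to 1997-01-05: 158 days at 1.15% → €1,095,000 × 1.15% × 158/365 = €5,451.0000
1997-01-06 to 1997-07-31: 207 days at 3.8% → €1,095,000 × 3.8% × 207/365 = €23,598.0000
Total = €29,049.0000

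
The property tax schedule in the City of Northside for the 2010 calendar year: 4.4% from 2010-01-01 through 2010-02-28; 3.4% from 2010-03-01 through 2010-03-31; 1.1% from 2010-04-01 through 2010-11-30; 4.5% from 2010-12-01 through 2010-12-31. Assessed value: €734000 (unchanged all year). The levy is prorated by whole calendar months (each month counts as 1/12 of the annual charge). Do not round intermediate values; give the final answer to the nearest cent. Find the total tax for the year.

€15597.50

2010-01-01 to 2010-02-28: 2 months at 4.4% → €734000 × 4.4% × 2/12 = €5382.6667
2010-03-01 to 2010-03-31: 1 month at 3.4% → €734000 × 3.4% × 1/12 = €2079.6667
2010-04-01 to 2010-11-30: 8 months at 1.1% → €734000 × 1.1% × 8/12 = €5382.6667
2010-12-01 to 2010-12-31: 1 month at 4.5% → €734000 × 4.5% × 1/12 = €2752.5000
Total = €15597.5000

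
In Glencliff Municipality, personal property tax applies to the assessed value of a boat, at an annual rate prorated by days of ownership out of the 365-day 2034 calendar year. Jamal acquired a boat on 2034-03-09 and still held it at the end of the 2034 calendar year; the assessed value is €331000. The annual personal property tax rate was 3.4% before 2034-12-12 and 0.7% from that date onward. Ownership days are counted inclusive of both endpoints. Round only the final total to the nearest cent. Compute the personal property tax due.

2034-03-09 to 2034-12-11: 278 days at 3.4% → €331000 × 3.4% × 278/365 = €8571.5397
2034-12-12 to 2034-12-31: 20 days at 0.7% → €331000 × 0.7% × 20/365 = €126.9589
Total = €8698.4986

€8698.50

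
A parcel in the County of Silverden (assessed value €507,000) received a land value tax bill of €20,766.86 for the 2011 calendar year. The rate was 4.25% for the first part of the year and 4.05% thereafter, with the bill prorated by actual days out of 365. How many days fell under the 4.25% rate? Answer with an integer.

Let d = days at the first rate; then 365 − d days at the second rate.
€507,000 × [4.25%·d + 4.05%·(365−d)] / 365 = €20,766.86
Solving gives d = 84, so the new rate took effect on 26 Mar 2011.

84 days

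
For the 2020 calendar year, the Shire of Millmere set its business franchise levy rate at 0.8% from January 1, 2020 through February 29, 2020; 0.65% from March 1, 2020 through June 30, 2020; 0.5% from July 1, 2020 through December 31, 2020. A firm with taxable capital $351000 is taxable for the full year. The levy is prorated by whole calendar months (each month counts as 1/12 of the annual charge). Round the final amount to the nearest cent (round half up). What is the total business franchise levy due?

January 1 – February 29, 2020: 2 months at 0.8% → $351000 × 0.8% × 2/12 = $468.0000
March 1 – June 30, 2020: 4 months at 0.65% → $351000 × 0.65% × 4/12 = $760.5000
July 1 – December 31, 2020: 6 months at 0.5% → $351000 × 0.5% × 6/12 = $877.5000
Total = $2106.0000

$2106.00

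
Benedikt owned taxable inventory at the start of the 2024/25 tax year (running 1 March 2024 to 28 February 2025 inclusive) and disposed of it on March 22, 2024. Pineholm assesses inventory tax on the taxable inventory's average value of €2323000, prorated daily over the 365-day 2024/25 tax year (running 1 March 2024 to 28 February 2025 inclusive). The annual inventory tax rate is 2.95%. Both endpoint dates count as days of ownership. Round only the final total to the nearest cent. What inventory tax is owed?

€4130.48

Days held (March 1 – March 22, 2024): 22 out of 365
Tax = €2323000 × 2.95% × 22/365 = €4130.4849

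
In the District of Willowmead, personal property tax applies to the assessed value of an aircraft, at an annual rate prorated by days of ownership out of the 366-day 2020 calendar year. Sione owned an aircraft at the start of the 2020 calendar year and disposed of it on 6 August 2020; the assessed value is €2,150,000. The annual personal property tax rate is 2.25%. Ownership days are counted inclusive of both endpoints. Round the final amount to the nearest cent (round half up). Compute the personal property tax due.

€28,945.70

Days held (1 January – 6 August 2020): 219 out of 366
Tax = €2,150,000 × 2.25% × 219/366 = €28,945.6967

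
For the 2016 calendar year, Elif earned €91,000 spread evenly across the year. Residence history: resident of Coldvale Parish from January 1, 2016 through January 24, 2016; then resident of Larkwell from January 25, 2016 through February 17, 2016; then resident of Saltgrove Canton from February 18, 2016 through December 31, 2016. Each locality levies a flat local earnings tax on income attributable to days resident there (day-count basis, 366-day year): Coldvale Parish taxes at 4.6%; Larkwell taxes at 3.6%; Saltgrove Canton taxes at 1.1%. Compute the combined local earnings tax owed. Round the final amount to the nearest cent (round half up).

€1,359.03

Coldvale Parish, January 1 – January 24, 2016: 24 days → €91,000 × 4.6% × 24/366 = €274.4918
Larkwell, January 25 – February 17, 2016: 24 days → €91,000 × 3.6% × 24/366 = €214.8197
Saltgrove Canton, February 18 – December 31, 2016: 318 days → €91,000 × 1.1% × 318/366 = €869.7213
Total = €1,359.0328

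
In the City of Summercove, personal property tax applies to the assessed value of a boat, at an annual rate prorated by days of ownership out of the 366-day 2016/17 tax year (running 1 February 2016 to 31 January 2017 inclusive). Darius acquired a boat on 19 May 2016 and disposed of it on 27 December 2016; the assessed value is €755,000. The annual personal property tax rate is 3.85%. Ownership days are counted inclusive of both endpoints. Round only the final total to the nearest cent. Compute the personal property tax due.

Days held (19 May – 27 December 2016): 223 out of 366
Tax = €755,000 × 3.85% × 223/366 = €17,710.5260

€17,710.53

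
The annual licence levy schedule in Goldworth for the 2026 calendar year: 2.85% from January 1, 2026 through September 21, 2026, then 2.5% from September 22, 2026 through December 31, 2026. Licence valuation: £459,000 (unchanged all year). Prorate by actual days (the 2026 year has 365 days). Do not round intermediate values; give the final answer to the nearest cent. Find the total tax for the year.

£12,636.96

January 1 – September 21, 2026: 264 days at 2.85% → £459,000 × 2.85% × 264/365 = £9,461.6877
September 22 – December 31, 2026: 101 days at 2.5% → £459,000 × 2.5% × 101/365 = £3,175.2740
Total = £12,636.9616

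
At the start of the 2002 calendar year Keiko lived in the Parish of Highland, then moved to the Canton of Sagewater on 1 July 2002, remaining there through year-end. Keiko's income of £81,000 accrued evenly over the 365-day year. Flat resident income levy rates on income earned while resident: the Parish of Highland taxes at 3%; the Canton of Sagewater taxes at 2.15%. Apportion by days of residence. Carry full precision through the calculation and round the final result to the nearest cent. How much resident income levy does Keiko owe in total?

£2,082.92

The Parish of Highland, 1 January – 30 June 2002: 181 days → £81,000 × 3% × 181/365 = £1,205.0137
The Canton of Sagewater, 1 July – 31 December 2002: 184 days → £81,000 × 2.15% × 184/365 = £877.9068
Total = £2,082.9205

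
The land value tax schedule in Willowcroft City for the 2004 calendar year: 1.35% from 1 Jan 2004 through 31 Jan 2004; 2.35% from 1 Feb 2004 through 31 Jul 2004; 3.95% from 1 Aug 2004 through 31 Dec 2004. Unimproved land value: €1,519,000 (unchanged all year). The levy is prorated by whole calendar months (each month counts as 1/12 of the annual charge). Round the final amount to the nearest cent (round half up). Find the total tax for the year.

€44,557.33

1 Jan – 31 Jan 2004: 1 month at 1.35% → €1,519,000 × 1.35% × 1/12 = €1,708.8750
1 Feb – 31 Jul 2004: 6 months at 2.35% → €1,519,000 × 2.35% × 6/12 = €17,848.2500
1 Aug – 31 Dec 2004: 5 months at 3.95% → €1,519,000 × 3.95% × 5/12 = €25,000.2083
Total = €44,557.3333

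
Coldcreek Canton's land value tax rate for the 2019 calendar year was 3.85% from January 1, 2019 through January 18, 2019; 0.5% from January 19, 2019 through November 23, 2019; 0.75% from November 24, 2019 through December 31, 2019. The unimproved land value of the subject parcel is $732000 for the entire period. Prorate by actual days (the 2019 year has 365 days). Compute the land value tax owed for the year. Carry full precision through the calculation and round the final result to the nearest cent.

$5059.82

January 1 – January 18, 2019: 18 days at 3.85% → $732000 × 3.85% × 18/365 = $1389.7973
January 19 – November 23, 2019: 309 days at 0.5% → $732000 × 0.5% × 309/365 = $3098.4658
November 24 – December 31, 2019: 38 days at 0.75% → $732000 × 0.75% × 38/365 = $571.5616
Total = $5059.8247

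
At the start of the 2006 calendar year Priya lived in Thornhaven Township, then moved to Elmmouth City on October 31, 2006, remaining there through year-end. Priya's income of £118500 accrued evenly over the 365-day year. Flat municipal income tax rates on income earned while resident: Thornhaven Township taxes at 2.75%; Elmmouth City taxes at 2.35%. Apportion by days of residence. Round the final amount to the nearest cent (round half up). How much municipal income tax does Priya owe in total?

£3178.23

Thornhaven Township, January 1 – October 30, 2006: 303 days → £118500 × 2.75% × 303/365 = £2705.2089
Elmmouth City, October 31 – December 31, 2006: 62 days → £118500 × 2.35% × 62/365 = £473.0260
Total = £3178.2349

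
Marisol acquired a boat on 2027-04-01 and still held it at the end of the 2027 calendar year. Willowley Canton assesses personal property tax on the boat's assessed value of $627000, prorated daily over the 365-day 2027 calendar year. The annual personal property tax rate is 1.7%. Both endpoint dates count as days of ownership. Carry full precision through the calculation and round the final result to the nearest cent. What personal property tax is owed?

$8030.75

Days held (2027-04-01 to 2027-12-31): 275 out of 365
Tax = $627000 × 1.7% × 275/365 = $8030.7534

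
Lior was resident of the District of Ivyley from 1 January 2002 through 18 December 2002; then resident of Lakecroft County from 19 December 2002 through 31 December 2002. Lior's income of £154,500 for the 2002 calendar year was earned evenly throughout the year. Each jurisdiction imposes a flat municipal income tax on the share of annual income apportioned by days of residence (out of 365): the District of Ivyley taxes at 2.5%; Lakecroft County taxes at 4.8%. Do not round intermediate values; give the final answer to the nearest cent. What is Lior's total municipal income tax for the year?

£3,989.06

The District of Ivyley, 1 January – 18 December 2002: 352 days → £154,500 × 2.5% × 352/365 = £3,724.9315
Lakecroft County, 19 December – 31 December 2002: 13 days → £154,500 × 4.8% × 13/365 = £264.1315
Total = £3,989.0630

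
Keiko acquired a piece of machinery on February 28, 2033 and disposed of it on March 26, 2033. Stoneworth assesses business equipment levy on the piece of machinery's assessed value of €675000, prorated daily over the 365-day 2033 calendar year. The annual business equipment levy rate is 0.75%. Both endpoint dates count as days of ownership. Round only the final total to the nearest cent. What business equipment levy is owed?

Days held (February 28 – March 26, 2033): 27 out of 365
Tax = €675000 × 0.75% × 27/365 = €374.4863

€374.49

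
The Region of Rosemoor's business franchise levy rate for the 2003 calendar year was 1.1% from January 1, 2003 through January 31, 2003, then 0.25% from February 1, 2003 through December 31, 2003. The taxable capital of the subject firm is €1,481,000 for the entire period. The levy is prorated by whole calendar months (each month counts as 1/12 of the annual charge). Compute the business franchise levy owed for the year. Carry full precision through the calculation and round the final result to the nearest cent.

January 1 – January 31, 2003: 1 month at 1.1% → €1,481,000 × 1.1% × 1/12 = €1,357.5833
February 1 – December 31, 2003: 11 months at 0.25% → €1,481,000 × 0.25% × 11/12 = €3,393.9583
Total = €4,751.5417

€4,751.54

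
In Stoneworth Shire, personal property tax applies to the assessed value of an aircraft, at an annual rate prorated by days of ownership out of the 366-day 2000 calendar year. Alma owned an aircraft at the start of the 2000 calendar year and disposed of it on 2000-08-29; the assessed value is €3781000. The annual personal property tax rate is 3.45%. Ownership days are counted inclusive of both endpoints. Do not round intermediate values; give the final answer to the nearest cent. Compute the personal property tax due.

Days held (2000-01-01 to 2000-08-29): 242 out of 366
Tax = €3781000 × 3.45% × 242/366 = €86250.1885

€86250.19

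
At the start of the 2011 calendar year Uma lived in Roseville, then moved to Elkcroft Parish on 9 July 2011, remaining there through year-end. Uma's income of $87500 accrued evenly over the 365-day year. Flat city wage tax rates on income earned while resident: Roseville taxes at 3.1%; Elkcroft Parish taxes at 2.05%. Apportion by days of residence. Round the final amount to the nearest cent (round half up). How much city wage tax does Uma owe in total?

Roseville, 1 January – 8 July 2011: 189 days → $87500 × 3.1% × 189/365 = $1404.5548
Elkcroft Parish, 9 July – 31 December 2011: 176 days → $87500 × 2.05% × 176/365 = $864.9315
Total = $2269.4863

$2269.49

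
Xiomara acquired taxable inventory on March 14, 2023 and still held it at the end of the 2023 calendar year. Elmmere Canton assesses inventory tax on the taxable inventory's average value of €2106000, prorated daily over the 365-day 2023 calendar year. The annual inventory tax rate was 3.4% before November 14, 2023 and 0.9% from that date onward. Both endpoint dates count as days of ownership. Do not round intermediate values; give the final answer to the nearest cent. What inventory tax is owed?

March 14 – November 13, 2023: 245 days at 3.4% → €2106000 × 3.4% × 245/365 = €48062.9589
November 14 – December 31, 2023: 48 days at 0.9% → €2106000 × 0.9% × 48/365 = €2492.5808
Total = €50555.5397

€50555.54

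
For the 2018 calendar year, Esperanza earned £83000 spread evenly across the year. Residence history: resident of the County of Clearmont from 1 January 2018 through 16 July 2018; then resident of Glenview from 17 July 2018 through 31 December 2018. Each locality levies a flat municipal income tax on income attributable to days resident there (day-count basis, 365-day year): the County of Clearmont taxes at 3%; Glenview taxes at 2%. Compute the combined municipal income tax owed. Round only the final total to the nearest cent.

The County of Clearmont, 1 January – 16 July 2018: 197 days → £83000 × 3% × 197/365 = £1343.9178
Glenview, 17 July – 31 December 2018: 168 days → £83000 × 2% × 168/365 = £764.0548
Total = £2107.9726

£2107.97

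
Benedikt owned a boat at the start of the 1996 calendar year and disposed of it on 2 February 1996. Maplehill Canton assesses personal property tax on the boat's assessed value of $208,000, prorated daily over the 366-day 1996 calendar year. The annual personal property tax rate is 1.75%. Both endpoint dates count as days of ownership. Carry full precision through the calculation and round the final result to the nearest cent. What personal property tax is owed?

Days held (1 January – 2 February 1996): 33 out of 366
Tax = $208,000 × 1.75% × 33/366 = $328.1967

$328.20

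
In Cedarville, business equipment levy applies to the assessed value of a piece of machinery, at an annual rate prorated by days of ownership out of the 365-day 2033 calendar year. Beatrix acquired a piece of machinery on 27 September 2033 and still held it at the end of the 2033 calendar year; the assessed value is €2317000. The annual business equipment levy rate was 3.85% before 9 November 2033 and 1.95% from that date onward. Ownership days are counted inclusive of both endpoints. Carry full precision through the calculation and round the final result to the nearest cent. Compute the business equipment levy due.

27 September – 8 November 2033: 43 days at 3.85% → €2317000 × 3.85% × 43/365 = €10509.0233
9 November – 31 December 2033: 53 days at 1.95% → €2317000 × 1.95% × 53/365 = €6560.6014
Total = €17069.6247

€17069.62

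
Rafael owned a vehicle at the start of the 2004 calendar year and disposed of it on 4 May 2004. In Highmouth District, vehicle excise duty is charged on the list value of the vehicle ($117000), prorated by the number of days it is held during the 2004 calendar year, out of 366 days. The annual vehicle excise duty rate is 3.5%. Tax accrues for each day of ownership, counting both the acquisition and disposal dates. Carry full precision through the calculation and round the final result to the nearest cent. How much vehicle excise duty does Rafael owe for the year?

Days held (1 Jan – 4 May 2004): 125 out of 366
Tax = $117000 × 3.5% × 125/366 = $1398.5656

$1398.57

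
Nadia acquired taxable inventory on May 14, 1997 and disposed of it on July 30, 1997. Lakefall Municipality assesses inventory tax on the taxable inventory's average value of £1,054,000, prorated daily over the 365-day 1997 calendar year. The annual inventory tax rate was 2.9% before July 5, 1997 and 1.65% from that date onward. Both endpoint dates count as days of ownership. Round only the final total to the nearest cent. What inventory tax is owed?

May 14 – July 4, 1997: 52 days at 2.9% → £1,054,000 × 2.9% × 52/365 = £4,354.6082
July 5 – July 30, 1997: 26 days at 1.65% → £1,054,000 × 1.65% × 26/365 = £1,238.8110
Total = £5,593.4192

£5,593.42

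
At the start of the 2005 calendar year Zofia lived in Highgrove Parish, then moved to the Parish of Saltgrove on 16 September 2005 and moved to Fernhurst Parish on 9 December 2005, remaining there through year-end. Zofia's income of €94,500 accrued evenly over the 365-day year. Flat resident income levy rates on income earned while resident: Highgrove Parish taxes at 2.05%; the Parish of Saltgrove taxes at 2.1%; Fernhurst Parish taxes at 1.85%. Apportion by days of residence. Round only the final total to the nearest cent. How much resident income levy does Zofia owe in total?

€1,936.21

Highgrove Parish, 1 January – 15 September 2005: 258 days → €94,500 × 2.05% × 258/365 = €1,369.3438
The Parish of Saltgrove, 16 September – 8 December 2005: 84 days → €94,500 × 2.1% × 84/365 = €456.7068
Fernhurst Parish, 9 December – 31 December 2005: 23 days → €94,500 × 1.85% × 23/365 = €110.1637
Total = €1,936.2144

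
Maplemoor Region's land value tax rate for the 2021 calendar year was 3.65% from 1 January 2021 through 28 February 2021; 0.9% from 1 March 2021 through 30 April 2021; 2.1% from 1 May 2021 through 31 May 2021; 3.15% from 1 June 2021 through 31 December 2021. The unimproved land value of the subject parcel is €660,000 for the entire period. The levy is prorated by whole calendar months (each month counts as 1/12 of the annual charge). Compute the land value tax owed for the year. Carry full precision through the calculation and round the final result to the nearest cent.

1 January – 28 February 2021: 2 months at 3.65% → €660,000 × 3.65% × 2/12 = €4,015.0000
1 March – 30 April 2021: 2 months at 0.9% → €660,000 × 0.9% × 2/12 = €990.0000
1 May – 31 May 2021: 1 month at 2.1% → €660,000 × 2.1% × 1/12 = €1,155.0000
1 June – 31 December 2021: 7 months at 3.15% → €660,000 × 3.15% × 7/12 = €12,127.5000
Total = €18,287.5000

€18,287.50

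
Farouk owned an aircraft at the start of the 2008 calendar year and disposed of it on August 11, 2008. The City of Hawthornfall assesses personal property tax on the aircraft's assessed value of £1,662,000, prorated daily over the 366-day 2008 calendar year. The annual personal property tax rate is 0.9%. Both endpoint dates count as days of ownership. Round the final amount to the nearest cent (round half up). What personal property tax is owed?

Days held (January 1 – August 11, 2008): 224 out of 366
Tax = £1,662,000 × 0.9% × 224/366 = £9,154.6230

£9,154.62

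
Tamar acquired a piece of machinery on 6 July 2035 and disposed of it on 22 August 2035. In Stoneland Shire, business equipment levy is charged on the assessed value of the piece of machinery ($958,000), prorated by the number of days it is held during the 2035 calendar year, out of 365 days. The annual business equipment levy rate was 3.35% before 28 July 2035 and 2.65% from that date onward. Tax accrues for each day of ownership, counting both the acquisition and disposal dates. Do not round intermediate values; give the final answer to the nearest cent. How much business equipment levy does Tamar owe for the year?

6 July – 27 July 2035: 22 days at 3.35% → $958,000 × 3.35% × 22/365 = $1,934.3726
28 July – 22 August 2035: 26 days at 2.65% → $958,000 × 2.65% × 26/365 = $1,808.3890
Total = $3,742.7616

$3,742.76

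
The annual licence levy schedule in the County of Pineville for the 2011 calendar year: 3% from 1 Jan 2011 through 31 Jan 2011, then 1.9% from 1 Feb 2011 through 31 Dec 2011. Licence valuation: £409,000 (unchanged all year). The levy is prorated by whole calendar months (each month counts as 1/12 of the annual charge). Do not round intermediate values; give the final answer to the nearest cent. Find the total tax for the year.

£8,145.92

1 Jan – 31 Jan 2011: 1 month at 3% → £409,000 × 3% × 1/12 = £1,022.5000
1 Feb – 31 Dec 2011: 11 months at 1.9% → £409,000 × 1.9% × 11/12 = £7,123.4167
Total = £8,145.9167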